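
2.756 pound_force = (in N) 12.26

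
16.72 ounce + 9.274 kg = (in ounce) 343.9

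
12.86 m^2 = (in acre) 0.003178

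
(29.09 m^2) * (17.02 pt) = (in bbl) 1.099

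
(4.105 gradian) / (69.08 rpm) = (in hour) 2.476e-06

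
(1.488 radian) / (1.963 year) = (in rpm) 2.295e-07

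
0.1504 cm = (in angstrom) 1.504e+07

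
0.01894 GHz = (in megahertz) 18.94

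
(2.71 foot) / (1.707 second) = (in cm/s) 48.39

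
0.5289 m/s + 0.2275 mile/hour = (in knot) 1.226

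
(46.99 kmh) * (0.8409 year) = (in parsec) 1.122e-08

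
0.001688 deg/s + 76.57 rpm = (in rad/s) 8.018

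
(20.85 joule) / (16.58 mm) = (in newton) 1258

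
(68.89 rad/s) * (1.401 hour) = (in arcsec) 7.167e+10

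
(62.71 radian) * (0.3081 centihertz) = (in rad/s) 0.1932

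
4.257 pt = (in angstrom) 1.502e+07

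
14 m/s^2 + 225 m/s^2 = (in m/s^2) 239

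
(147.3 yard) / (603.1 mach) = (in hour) 1.822e-07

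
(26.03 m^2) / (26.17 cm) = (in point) 2.819e+05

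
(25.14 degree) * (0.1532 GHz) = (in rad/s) 6.722e+07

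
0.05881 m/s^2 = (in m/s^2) 0.05881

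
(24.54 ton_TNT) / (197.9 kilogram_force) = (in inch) 2.083e+09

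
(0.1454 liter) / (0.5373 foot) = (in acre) 2.194e-07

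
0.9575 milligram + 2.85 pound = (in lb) 2.85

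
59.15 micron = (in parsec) 1.917e-21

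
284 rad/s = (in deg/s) 1.627e+04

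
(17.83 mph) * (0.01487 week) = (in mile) 44.54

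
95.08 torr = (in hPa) 126.8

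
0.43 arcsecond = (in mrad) 0.002085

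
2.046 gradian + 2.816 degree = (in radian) 0.08129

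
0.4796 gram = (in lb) 0.001057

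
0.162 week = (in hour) 27.22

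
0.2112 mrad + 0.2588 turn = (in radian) 1.626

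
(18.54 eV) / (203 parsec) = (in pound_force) 1.066e-37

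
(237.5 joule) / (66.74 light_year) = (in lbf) 8.456e-17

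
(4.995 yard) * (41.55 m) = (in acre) 0.04689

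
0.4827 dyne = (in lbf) 1.085e-06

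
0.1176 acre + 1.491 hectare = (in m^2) 1.539e+04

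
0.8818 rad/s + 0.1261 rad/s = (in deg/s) 57.75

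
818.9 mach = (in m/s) 2.788e+05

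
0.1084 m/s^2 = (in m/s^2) 0.1084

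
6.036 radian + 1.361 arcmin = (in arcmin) 2.075e+04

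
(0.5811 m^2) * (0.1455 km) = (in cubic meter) 84.55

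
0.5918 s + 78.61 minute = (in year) 0.0001496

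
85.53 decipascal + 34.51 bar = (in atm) 34.06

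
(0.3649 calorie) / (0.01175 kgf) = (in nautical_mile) 0.007154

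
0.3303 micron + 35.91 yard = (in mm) 3.284e+04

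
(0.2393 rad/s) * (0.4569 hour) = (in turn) 62.65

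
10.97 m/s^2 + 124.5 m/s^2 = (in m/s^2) 135.5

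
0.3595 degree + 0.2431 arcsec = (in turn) 0.0009988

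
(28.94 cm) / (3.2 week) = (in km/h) 5.383e-07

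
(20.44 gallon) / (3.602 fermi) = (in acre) 5.308e+09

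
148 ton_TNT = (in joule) 6.192e+11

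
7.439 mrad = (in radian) 0.007439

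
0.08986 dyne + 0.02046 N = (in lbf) 0.0046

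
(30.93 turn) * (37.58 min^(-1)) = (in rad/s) 121.7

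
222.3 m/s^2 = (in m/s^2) 222.3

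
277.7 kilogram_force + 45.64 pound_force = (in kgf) 298.4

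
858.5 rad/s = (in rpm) 8198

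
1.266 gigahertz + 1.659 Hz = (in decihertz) 1.266e+10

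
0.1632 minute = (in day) 0.0001133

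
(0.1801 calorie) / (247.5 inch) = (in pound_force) 0.02695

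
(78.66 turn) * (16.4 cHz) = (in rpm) 774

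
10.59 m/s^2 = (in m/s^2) 10.59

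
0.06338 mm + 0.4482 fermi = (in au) 4.237e-16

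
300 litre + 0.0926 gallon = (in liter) 300.4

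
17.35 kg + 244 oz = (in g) 2.427e+04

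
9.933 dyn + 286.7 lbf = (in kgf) 130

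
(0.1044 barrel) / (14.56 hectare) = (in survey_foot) 3.74e-07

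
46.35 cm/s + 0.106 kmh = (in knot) 0.9582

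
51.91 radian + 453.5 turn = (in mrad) 2.901e+06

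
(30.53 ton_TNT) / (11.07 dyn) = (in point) 3.271e+18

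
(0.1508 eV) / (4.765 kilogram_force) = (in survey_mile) 3.213e-25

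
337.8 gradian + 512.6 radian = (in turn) 82.43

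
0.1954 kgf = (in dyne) 1.916e+05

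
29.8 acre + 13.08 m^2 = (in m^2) 1.206e+05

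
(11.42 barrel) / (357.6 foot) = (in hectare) 1.666e-06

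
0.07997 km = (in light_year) 8.453e-15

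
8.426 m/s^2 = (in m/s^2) 8.426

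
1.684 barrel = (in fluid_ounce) 9053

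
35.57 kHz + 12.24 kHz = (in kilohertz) 47.81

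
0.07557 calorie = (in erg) 3.162e+06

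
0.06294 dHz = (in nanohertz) 6.294e+06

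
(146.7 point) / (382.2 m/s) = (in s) 0.0001354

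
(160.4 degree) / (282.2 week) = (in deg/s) 9.398e-07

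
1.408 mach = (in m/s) 479.4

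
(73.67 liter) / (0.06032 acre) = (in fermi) 3.018e+11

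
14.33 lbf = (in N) 63.74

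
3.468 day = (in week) 0.4954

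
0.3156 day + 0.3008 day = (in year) 0.001689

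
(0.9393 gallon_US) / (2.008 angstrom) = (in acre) 4376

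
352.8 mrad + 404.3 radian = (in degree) 2.318e+04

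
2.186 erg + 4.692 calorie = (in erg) 1.963e+08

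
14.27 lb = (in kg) 6.473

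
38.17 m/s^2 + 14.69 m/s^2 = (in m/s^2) 52.86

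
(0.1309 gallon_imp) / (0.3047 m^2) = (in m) 0.001953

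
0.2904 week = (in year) 0.005569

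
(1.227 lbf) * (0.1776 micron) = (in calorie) 2.317e-07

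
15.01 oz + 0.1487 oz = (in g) 429.7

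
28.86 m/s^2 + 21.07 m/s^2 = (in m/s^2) 49.93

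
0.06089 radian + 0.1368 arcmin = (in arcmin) 209.5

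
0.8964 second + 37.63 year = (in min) 1.978e+07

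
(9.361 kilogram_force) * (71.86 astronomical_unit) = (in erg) 9.869e+21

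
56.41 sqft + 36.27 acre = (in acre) 36.27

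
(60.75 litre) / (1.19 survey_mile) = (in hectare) 3.172e-09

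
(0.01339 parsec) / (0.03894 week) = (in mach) 5.152e+07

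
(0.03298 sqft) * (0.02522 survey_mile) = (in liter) 124.4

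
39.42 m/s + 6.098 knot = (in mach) 0.125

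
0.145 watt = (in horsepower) 0.0001944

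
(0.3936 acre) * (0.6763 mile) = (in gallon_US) 4.58e+08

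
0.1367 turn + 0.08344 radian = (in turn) 0.15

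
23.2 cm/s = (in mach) 0.0006814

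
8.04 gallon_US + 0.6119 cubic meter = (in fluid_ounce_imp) 2.261e+04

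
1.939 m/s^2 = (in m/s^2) 1.939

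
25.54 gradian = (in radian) 0.4012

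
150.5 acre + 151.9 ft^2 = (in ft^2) 6.556e+06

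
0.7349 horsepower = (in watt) 548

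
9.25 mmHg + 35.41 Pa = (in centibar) 1.269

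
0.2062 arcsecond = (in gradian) 6.364e-05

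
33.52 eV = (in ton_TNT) 1.284e-27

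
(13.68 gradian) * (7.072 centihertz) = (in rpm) 0.1451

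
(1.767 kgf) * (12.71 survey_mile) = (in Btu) 336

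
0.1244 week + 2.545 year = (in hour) 2.232e+04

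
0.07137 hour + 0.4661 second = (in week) 0.0004256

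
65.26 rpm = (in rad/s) 6.834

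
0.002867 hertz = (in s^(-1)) 0.002867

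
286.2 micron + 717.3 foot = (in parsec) 7.085e-15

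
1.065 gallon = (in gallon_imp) 0.8868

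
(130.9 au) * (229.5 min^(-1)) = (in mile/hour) 1.676e+14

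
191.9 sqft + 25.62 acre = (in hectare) 10.37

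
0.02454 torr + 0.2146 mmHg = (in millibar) 0.3188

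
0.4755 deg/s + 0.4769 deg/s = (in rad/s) 0.01662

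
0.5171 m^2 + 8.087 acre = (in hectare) 3.273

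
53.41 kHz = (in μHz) 5.341e+10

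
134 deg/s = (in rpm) 22.33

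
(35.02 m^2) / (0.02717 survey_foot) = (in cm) 4.229e+05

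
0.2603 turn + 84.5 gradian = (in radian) 2.963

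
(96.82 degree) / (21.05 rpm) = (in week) 1.268e-06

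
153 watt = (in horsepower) 0.2052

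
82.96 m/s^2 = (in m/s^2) 82.96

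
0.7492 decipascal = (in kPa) 7.492e-05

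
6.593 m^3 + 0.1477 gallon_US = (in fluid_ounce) 2.23e+05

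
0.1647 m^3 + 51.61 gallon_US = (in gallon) 95.12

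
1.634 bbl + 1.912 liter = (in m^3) 0.2617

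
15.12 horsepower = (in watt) 1.127e+04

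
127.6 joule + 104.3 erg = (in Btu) 0.1209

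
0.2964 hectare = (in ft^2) 3.19e+04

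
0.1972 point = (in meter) 6.957e-05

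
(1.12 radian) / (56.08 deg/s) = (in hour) 0.0003179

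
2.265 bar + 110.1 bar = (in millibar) 1.124e+05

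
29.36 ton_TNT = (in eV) 7.667e+29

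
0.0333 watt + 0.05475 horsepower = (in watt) 40.86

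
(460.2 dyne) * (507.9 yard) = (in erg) 2.137e+07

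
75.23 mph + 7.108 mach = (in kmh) 8834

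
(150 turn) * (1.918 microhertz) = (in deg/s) 0.1036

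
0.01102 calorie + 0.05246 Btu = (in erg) 5.539e+08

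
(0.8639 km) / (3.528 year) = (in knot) 1.509e-05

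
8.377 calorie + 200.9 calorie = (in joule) 875.6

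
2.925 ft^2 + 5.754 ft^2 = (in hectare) 8.063e-05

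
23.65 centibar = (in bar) 0.2365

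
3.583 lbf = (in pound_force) 3.583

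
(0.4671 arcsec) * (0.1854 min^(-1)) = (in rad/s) 6.998e-09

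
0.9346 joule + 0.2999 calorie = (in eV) 1.367e+19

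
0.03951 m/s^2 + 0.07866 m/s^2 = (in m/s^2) 0.1182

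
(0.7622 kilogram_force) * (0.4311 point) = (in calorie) 0.0002717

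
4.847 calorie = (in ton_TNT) 4.847e-09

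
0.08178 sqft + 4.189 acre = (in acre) 4.189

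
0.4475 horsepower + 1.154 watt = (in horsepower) 0.449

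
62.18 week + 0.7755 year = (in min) 1.034e+06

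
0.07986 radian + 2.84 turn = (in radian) 17.92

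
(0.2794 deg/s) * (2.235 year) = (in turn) 5.47e+04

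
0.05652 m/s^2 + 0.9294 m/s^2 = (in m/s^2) 0.9859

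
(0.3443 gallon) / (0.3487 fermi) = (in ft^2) 4.023e+13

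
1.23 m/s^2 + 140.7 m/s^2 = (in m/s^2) 141.9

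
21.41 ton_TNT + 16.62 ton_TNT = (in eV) 9.931e+29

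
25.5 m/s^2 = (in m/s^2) 25.5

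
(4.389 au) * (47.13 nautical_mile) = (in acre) 1.416e+13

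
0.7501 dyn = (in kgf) 7.649e-07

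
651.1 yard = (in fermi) 5.954e+17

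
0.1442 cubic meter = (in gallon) 38.09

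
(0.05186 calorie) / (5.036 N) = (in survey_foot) 0.1414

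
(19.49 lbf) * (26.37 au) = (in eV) 2.135e+33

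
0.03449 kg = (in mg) 3.449e+04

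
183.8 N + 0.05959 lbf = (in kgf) 18.77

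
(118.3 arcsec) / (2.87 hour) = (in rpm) 5.301e-07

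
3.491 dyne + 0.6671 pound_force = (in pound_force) 0.6671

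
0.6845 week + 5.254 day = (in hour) 241.1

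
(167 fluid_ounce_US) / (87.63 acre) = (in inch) 5.483e-07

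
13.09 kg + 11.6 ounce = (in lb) 29.58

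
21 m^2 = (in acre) 0.005189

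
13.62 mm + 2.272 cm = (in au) 2.429e-13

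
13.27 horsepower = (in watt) 9895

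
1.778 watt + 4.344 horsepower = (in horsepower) 4.346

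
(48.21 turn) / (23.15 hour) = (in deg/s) 0.2083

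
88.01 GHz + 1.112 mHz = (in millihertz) 8.801e+13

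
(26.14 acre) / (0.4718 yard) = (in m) 2.452e+05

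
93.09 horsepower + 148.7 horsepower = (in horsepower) 241.8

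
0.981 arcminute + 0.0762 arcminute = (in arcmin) 1.057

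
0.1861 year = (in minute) 9.781e+04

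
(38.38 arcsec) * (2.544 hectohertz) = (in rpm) 0.452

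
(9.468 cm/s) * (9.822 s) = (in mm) 929.9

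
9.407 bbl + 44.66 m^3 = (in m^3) 46.16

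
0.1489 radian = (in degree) 8.531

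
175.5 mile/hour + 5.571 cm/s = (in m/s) 78.51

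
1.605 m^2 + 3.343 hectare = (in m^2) 3.343e+04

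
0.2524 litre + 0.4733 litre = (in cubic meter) 0.0007257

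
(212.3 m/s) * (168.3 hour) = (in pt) 3.646e+11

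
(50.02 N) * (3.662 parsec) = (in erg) 5.652e+25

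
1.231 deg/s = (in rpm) 0.2052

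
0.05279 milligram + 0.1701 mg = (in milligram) 0.2229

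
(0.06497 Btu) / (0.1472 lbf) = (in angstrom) 1.047e+12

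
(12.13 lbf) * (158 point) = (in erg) 3.007e+07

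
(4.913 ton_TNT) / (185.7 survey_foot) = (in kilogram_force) 3.703e+07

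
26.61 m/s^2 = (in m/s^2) 26.61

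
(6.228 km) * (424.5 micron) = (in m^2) 2.644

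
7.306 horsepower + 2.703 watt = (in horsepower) 7.31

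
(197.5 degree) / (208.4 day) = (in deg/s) 1.097e-05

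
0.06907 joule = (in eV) 4.311e+17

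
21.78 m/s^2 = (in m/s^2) 21.78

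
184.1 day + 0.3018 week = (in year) 0.5102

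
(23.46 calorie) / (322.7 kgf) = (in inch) 1.221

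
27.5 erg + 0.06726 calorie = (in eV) 1.756e+18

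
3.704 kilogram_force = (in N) 36.32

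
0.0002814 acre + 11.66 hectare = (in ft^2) 1.255e+06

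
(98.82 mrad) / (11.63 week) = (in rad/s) 1.405e-08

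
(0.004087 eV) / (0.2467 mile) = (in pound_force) 3.708e-25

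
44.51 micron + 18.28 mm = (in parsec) 5.939e-19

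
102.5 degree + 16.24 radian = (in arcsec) 3.719e+06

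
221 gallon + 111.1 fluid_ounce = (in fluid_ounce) 2.84e+04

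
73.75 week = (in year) 1.414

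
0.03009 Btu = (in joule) 31.75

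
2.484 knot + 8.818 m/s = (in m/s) 10.1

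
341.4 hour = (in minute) 2.048e+04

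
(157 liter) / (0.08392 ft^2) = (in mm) 2.014e+04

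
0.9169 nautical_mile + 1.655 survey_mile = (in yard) 4770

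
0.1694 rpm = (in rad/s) 0.01774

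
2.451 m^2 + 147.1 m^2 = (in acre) 0.03695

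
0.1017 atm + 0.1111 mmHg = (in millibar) 103.2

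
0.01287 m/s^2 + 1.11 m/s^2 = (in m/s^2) 1.123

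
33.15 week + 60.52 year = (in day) 2.232e+04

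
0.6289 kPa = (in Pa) 628.9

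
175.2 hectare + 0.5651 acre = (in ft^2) 1.888e+07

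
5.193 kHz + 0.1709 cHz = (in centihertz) 5.193e+05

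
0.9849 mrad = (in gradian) 0.0627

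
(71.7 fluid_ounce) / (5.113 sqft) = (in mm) 4.464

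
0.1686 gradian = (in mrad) 2.648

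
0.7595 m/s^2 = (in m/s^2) 0.7595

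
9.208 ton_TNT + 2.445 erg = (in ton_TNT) 9.208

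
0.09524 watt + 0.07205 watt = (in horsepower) 0.0002243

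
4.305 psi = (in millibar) 296.8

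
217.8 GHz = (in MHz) 2.178e+05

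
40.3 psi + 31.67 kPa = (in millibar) 3095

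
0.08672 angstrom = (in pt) 2.458e-08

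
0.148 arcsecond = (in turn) 1.142e-07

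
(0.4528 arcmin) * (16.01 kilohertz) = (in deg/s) 120.8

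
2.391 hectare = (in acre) 5.908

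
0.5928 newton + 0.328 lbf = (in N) 2.052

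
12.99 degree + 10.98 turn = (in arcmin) 2.379e+05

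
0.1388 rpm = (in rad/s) 0.01454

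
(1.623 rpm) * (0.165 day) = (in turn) 385.6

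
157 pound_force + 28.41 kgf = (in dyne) 9.77e+07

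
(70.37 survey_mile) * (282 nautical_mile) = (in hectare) 5.915e+06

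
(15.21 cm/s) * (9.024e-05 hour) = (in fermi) 4.941e+13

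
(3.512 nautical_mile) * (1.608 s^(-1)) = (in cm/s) 1.046e+06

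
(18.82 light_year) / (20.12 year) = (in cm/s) 2.806e+10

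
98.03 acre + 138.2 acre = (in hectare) 95.6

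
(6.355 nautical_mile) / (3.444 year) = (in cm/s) 0.01084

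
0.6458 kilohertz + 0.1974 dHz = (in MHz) 0.0006458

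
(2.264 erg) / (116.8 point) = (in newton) 5.495e-06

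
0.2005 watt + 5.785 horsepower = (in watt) 4314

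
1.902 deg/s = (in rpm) 0.317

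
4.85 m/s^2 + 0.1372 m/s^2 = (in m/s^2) 4.987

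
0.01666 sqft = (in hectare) 1.548e-07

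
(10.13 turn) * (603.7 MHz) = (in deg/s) 2.202e+12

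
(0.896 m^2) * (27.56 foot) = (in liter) 7527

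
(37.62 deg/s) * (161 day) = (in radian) 9.133e+06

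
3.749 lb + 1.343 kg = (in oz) 107.4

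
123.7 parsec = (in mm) 3.817e+21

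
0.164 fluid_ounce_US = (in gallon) 0.001281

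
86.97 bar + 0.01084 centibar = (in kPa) 8697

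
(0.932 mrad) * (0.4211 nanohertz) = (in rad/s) 3.925e-13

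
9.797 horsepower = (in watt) 7306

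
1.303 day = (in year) 0.00357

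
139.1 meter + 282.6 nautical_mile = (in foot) 1.718e+06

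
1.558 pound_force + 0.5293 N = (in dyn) 7.46e+05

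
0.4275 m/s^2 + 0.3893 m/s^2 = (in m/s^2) 0.8168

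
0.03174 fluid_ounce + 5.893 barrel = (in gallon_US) 247.5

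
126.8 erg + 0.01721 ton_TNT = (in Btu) 6.825e+04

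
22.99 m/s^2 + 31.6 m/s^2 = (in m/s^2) 54.59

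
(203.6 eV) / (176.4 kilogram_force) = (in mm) 1.886e-17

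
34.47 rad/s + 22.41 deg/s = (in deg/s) 1997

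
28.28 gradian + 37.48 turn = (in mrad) 2.359e+05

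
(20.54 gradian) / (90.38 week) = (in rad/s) 5.903e-09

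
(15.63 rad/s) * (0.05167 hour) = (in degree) 1.666e+05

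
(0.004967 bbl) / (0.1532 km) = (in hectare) 5.155e-10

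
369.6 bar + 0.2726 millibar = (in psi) 5361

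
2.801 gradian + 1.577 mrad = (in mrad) 45.58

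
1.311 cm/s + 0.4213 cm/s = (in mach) 5.088e-05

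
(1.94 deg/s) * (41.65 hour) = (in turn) 808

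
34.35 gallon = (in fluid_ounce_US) 4397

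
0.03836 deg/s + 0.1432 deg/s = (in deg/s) 0.1816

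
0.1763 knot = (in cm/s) 9.07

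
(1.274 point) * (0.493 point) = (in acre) 1.932e-11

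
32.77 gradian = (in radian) 0.5147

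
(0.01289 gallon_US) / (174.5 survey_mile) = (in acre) 4.293e-14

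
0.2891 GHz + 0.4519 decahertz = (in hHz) 2.891e+06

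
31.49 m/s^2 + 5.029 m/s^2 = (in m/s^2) 36.52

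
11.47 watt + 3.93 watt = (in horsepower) 0.02065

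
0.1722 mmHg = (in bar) 0.0002296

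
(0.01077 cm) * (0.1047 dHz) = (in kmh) 4.059e-06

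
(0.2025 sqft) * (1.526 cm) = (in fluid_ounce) 9.707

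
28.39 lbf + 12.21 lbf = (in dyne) 1.806e+07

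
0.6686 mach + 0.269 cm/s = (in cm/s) 2.277e+04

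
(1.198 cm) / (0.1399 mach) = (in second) 0.0002515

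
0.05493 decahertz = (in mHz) 549.3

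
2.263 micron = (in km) 2.263e-09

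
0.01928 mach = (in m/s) 6.565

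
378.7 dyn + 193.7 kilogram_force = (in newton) 1900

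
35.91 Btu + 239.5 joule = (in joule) 3.813e+04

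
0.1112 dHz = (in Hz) 0.01112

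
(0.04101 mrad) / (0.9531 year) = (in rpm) 1.303e-11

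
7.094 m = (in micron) 7.094e+06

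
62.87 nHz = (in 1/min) 3.772e-06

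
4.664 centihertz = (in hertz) 0.04664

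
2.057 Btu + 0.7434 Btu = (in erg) 2.955e+10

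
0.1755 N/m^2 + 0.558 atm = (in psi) 8.2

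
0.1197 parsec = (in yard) 4.039e+15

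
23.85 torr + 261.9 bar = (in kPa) 2.619e+04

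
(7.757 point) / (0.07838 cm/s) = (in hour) 0.0009698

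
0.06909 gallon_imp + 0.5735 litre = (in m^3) 0.0008876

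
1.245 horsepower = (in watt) 928.4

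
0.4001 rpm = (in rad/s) 0.0419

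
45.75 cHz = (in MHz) 4.575e-07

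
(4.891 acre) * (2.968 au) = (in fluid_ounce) 2.972e+20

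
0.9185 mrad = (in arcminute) 3.158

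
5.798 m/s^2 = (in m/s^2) 5.798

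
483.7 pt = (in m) 0.1706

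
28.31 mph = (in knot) 24.6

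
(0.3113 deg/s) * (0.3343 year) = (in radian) 5.728e+04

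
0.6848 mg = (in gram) 0.0006848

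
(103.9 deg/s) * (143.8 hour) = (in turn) 1.494e+05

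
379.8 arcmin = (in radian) 0.1105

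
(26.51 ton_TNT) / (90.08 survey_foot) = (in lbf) 9.082e+08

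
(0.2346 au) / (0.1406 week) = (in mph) 9.232e+05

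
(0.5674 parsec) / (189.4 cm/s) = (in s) 9.244e+15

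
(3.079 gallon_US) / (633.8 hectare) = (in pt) 5.213e-06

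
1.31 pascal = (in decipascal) 13.1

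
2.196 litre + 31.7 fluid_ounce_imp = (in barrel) 0.01948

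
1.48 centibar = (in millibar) 14.8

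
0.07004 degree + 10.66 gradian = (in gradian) 10.74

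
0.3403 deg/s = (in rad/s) 0.005939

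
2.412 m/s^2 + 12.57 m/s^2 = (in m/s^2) 14.98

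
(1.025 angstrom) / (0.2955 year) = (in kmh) 3.96e-17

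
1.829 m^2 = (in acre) 0.000452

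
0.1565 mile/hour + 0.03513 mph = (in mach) 0.0002516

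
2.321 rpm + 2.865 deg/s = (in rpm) 2.799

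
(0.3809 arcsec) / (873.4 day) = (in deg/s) 1.402e-12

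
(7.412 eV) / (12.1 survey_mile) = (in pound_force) 1.371e-23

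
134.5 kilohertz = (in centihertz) 1.345e+07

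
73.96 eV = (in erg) 1.185e-10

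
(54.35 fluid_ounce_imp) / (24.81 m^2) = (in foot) 0.0002042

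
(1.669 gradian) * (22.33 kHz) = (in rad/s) 585.4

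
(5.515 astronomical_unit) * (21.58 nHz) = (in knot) 3.461e+04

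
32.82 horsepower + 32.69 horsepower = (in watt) 4.885e+04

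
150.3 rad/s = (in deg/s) 8612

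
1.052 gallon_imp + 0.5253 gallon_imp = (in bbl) 0.0451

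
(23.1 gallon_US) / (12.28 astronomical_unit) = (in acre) 1.176e-17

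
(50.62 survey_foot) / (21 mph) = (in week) 2.717e-06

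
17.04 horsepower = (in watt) 1.271e+04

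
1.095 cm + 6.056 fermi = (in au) 7.32e-14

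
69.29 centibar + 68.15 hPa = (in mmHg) 570.8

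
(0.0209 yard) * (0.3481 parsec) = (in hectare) 2.053e+10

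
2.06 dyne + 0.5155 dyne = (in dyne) 2.575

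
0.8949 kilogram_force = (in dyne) 8.776e+05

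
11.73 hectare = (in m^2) 1.173e+05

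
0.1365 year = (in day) 49.82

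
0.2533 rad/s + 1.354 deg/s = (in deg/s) 15.87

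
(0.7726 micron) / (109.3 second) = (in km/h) 2.545e-08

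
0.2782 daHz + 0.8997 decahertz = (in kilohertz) 0.01178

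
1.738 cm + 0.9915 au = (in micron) 1.483e+17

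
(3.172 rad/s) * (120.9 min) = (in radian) 2.301e+04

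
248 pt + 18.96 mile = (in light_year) 3.225e-12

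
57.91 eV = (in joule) 9.278e-18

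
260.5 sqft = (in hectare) 0.00242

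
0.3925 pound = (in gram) 178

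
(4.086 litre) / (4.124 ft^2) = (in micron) 1.066e+04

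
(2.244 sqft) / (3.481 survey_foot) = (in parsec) 6.368e-18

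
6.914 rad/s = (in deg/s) 396.1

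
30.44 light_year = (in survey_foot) 9.448e+17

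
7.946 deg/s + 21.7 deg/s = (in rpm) 4.941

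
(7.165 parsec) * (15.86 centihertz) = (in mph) 7.844e+16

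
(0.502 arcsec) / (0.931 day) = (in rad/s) 3.026e-11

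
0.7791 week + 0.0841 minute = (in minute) 7853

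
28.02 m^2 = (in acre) 0.006924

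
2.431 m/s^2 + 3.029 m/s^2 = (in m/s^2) 5.46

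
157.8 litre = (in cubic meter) 0.1578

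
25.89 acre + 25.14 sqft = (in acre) 25.89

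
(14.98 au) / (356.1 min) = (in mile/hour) 2.346e+08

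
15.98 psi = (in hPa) 1102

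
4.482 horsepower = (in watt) 3342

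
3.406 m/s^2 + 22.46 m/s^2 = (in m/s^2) 25.87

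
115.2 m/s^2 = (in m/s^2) 115.2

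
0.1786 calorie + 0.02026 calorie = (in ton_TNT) 1.989e-10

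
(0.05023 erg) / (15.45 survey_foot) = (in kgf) 1.088e-10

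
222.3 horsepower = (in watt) 1.658e+05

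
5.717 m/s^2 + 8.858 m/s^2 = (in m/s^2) 14.57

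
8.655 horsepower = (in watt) 6454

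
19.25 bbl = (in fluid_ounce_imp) 1.077e+05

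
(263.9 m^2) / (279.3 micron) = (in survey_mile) 587.1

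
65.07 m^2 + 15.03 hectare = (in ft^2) 1.619e+06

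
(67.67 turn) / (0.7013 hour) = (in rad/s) 0.1684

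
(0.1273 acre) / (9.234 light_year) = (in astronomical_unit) 3.942e-26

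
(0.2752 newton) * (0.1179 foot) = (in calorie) 0.002364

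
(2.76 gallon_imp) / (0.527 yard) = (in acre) 6.434e-06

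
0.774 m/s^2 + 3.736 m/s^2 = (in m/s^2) 4.51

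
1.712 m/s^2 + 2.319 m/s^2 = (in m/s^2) 4.031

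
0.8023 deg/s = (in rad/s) 0.014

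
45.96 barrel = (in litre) 7307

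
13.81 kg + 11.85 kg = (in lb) 56.57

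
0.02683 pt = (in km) 9.465e-09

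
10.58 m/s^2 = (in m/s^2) 10.58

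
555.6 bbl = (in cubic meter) 88.33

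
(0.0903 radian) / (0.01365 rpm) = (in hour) 0.01755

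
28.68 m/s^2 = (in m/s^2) 28.68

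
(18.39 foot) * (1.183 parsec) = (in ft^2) 2.202e+18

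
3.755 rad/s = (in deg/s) 215.1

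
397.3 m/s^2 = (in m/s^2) 397.3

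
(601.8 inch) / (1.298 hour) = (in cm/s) 0.3271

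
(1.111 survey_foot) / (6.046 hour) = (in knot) 3.024e-05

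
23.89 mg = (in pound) 5.267e-05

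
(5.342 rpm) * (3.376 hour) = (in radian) 6799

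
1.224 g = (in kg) 0.001224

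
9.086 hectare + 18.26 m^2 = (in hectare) 9.088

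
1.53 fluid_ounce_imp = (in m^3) 4.347e-05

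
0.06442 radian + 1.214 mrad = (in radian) 0.06563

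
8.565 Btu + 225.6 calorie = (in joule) 9980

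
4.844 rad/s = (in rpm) 46.26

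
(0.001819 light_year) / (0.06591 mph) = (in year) 1.852e+07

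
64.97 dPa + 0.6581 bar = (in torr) 493.7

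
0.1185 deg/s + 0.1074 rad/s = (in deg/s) 6.272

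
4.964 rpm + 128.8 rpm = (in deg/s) 802.6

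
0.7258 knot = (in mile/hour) 0.8352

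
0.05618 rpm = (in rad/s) 0.005883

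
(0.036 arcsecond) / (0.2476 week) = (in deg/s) 6.678e-11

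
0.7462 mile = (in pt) 3.404e+06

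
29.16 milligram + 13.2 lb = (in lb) 13.2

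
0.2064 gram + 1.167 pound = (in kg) 0.5295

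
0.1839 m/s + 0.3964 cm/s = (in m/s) 0.1879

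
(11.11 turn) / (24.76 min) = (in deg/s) 2.692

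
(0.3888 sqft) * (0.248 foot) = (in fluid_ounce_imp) 96.1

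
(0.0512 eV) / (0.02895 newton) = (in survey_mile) 1.761e-22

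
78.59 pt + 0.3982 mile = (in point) 1.817e+06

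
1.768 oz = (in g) 50.12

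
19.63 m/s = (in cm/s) 1963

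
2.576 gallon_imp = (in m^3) 0.01171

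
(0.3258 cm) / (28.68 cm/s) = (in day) 1.315e-07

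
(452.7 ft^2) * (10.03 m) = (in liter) 4.218e+05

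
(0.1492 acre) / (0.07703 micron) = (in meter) 7.838e+09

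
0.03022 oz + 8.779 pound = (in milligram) 3.983e+06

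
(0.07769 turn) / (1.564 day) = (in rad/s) 3.612e-06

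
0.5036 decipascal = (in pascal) 0.05036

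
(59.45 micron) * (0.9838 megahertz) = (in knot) 113.7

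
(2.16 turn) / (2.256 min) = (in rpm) 0.9574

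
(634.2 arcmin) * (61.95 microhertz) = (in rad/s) 1.143e-05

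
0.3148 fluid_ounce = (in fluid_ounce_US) 0.3148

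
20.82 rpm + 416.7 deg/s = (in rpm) 90.27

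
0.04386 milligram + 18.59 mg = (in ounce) 0.0006573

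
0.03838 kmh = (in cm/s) 1.066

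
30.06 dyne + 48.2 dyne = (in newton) 0.0007826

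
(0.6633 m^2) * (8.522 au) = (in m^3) 8.456e+11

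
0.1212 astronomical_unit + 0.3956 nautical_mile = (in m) 1.813e+10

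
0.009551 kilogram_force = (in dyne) 9366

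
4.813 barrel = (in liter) 765.2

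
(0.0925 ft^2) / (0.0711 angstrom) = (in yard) 1.322e+09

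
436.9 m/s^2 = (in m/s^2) 436.9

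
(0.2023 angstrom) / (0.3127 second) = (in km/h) 2.329e-10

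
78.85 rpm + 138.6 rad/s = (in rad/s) 146.9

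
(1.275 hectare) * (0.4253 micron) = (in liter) 5.423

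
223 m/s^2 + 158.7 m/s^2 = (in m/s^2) 381.7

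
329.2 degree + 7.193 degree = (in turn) 0.9344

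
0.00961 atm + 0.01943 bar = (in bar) 0.02917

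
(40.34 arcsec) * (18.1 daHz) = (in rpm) 0.338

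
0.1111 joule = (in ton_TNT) 2.655e-11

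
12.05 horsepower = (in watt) 8986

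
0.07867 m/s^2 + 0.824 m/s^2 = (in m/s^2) 0.9027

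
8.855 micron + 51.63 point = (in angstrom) 1.822e+08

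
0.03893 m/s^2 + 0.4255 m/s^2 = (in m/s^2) 0.4644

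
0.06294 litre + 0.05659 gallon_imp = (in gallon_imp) 0.07043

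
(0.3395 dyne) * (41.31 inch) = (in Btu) 3.376e-09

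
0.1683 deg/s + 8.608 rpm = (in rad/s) 0.9044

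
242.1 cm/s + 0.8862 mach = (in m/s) 304.2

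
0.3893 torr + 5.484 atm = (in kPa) 555.7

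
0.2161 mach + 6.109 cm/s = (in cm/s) 7364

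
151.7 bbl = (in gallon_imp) 5305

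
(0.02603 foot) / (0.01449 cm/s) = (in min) 0.9126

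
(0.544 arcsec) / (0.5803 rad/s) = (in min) 7.575e-08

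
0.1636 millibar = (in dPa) 163.6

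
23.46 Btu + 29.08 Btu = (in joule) 5.543e+04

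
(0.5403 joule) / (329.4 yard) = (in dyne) 179.4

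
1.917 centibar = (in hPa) 19.17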